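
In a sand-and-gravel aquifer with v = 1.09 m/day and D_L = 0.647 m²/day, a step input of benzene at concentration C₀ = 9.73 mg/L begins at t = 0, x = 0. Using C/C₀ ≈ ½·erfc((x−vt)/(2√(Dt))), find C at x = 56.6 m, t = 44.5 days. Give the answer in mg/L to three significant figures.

1.39 mg/L

For a continuous step input, C/C₀ ≈ ½·erfc((x−vt)/(2√(Dt))).
vt = 1.09 × 44.5 = 48.505 m and 2√(Dt) = 2√(0.647 × 44.5) = 10.73 m.
Argument (x−vt)/(2√(Dt)) = (56.6 − 48.505)/10.73 = 0.7544; ½·erfc(0.7544) = 0.1430.
C = 9.73 × 0.1430 = 1.39 mg/L.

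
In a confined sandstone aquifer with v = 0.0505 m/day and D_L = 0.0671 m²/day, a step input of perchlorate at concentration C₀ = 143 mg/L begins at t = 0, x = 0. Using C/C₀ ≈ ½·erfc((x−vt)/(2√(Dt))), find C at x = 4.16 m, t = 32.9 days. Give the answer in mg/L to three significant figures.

16.8 mg/L

For a continuous step input, C/C₀ ≈ ½·erfc((x−vt)/(2√(Dt))).
vt = 0.0505 × 32.9 = 1.66145 m and 2√(Dt) = 2√(0.0671 × 32.9) = 2.972 m.
Argument (x−vt)/(2√(Dt)) = (4.16 − 1.66145)/2.972 = 0.8407; ½·erfc(0.8407) = 0.1172.
C = 143 × 0.1172 = 16.8 mg/L.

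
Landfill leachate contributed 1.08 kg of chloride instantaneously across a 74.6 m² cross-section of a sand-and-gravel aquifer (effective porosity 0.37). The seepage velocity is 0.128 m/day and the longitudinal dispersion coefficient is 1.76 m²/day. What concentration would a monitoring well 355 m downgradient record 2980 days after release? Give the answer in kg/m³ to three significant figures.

0.000147 kg/m³

For an instantaneous plane source, C(x,t) = M/(n_e·A·√(4πDt)) · exp(−(x−vt)²/(4Dt)), with n_e·A the pore (flow) area.
Plume center vt = 0.128 × 2980 = 381.44 m, so the well at 355 m is 26.44 m upgradient of the peak.
√(4πDt) = 256.7 m, giving peak height M/(n_e·A·√(4πDt)) = 1.08/(0.37 × 74.6 × 256.7) = 0.0001524 kg/m³.
(x−vt)²/(4Dt) = (-26.44)²/(4 × 1.76 × 2980) = 0.03332; exp(−0.03332) = 0.9672.
C = 0.0001524 × 0.9672 = 0.000147 kg/m³.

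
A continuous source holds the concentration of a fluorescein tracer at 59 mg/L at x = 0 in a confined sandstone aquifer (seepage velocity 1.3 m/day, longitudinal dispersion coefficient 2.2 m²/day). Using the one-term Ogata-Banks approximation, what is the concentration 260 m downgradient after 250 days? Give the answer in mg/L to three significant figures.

57.5 mg/L

For a continuous step input, C/C₀ ≈ ½·erfc((x−vt)/(2√(Dt))).
vt = 1.3 × 250 = 325 m and 2√(Dt) = 2√(2.2 × 250) = 46.90 m.
Argument (x−vt)/(2√(Dt)) = (260 − 325)/46.90 = -1.386; ½·erfc(-1.386) = 0.9750.
C = 59 × 0.9750 = 57.5 mg/L.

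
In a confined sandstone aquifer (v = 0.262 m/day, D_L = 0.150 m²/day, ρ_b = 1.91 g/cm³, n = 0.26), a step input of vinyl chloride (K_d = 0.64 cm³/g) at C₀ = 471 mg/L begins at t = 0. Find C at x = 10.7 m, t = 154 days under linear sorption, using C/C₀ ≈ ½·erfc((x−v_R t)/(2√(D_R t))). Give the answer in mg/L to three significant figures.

Retardation factor R = 1 + ρ_b·K_d/n = 1 + 1.91 × 0.64/0.26 = 5.702.
Sorption retards both mechanisms: v_R = v/R = 0.04595 m/day, D_R = D/R = 0.02631 m²/day.
v_R·t = 0.04595 × 154 = 7.0763 m; 2√(D_R t) = 4.026 m; argument = (10.7 − 7.0763)/4.026 = 0.9001.
C = C₀ × ½·erfc(0.9001) = 471 × 0.1015 = 47.8 mg/L.

47.8 mg/L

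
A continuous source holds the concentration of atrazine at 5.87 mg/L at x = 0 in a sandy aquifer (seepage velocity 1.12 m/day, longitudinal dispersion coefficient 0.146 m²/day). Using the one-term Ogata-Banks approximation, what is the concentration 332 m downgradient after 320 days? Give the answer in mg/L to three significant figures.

5.85 mg/L

For a continuous step input, C/C₀ ≈ ½·erfc((x−vt)/(2√(Dt))).
vt = 1.12 × 320 = 358.4 m and 2√(Dt) = 2√(0.146 × 320) = 13.67 m.
Argument (x−vt)/(2√(Dt)) = (332 − 358.4)/13.67 = -1.931; ½·erfc(-1.931) = 0.9968.
C = 5.87 × 0.9968 = 5.85 mg/L.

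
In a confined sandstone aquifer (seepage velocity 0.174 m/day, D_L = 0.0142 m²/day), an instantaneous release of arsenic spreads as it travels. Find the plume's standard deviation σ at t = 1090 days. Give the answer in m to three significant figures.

5.56 m

Dispersive spreading gives a Gaussian with σ² = 2Dt; advection only shifts the center.
σ = √(2 × 0.0142 × 1090) = 5.56 m.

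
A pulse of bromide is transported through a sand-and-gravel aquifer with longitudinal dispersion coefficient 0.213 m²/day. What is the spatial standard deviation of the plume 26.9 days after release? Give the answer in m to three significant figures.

Dispersive spreading gives a Gaussian with σ² = 2Dt; advection only shifts the center.
σ = √(2 × 0.213 × 26.9) = 3.39 m.

3.39 m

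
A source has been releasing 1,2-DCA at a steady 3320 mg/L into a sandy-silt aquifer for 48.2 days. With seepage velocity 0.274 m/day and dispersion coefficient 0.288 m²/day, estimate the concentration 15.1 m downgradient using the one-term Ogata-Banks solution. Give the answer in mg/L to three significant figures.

1190 mg/L

For a continuous step input, C/C₀ ≈ ½·erfc((x−vt)/(2√(Dt))).
vt = 0.274 × 48.2 = 13.2068 m and 2√(Dt) = 2√(0.288 × 48.2) = 7.452 m.
Argument (x−vt)/(2√(Dt)) = (15.1 − 13.2068)/7.452 = 0.2541; ½·erfc(0.2541) = 0.3597.
C = 3320 × 0.3597 = 1190 mg/L.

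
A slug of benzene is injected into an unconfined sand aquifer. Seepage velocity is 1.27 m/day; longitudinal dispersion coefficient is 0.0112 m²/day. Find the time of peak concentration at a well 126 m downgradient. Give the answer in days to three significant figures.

99.2 days

For the 1D instantaneous-source solution, setting ∂C/∂t = 0 at fixed x gives v²t² + 2Dt − x² = 0, so t = (√(D² + v²x²) − D)/v².
√(D² + v²x²) = √(0.0112² + 1.27² × 126²) = 160.0; v² = 1.6129.
t = (160.0 − 0.0112)/1.6129 = 99.2 days (vs. the pure-advection estimate x/v = 99.2 d).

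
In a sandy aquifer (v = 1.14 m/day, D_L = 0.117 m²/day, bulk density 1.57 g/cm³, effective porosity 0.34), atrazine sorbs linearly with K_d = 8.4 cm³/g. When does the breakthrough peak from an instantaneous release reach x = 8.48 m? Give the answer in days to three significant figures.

Retardation factor R = 1 + ρ_b·K_d/n = 1 + 1.57 × 8.4/0.34 = 39.79.
Sorption retards both mechanisms: v_R = v/R = 0.02865 m/day, D_R = D/R = 0.002940 m²/day.
Peak time from v_R²t² + 2D_R t − x² = 0: t = (√(D_R² + v_R²x²) − D_R)/v_R².
√(D_R² + v_R²x²) = √(0.002940² + 0.02865² × 8.48²) = 0.2430; v_R² = 0.0008208.
t = (0.2430 − 0.002940)/0.0008208 = 292 days.

292 days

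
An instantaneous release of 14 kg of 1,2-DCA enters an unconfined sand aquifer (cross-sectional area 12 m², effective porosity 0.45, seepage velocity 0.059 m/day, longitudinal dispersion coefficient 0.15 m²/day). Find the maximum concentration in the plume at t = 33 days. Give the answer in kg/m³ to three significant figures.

The peak of an instantaneous 1D plume sits at x = vt; there the Gaussian factor is 1 and C_max = M/(n_e·A·√(4πDt)), where n_e·A is the pore area the mass is dissolved in.
√(4πDt) = √(4π × 0.15 × 33) = 7.887 m, so C_max = 14/(0.45 × 12 × 7.887) = 0.329 kg/m³.

0.329 kg/m³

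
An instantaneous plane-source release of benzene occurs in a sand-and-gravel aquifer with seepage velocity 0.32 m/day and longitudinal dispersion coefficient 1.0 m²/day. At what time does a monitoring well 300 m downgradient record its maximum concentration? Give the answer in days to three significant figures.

For the 1D instantaneous-source solution, setting ∂C/∂t = 0 at fixed x gives v²t² + 2Dt − x² = 0, so t = (√(D² + v²x²) − D)/v².
√(D² + v²x²) = √(1.0² + 0.32² × 300²) = 96.01; v² = 0.1024.
t = (96.01 − 1.0)/0.1024 = 928 days (vs. the pure-advection estimate x/v = 938 d).

928 days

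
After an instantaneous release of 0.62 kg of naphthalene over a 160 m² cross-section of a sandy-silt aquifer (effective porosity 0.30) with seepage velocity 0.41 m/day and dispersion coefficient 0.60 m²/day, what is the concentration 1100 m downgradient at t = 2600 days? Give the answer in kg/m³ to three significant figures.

7.67e-05 kg/m³

For an instantaneous plane source, C(x,t) = M/(n_e·A·√(4πDt)) · exp(−(x−vt)²/(4Dt)), with n_e·A the pore (flow) area.
Plume center vt = 0.41 × 2600 = 1066 m, so the well at 1100 m is 34 m downgradient of the peak.
√(4πDt) = 140.0 m, giving peak height M/(n_e·A·√(4πDt)) = 0.62/(0.30 × 160 × 140.0) = 9.226e-05 kg/m³.
(x−vt)²/(4Dt) = (34)²/(4 × 0.60 × 2600) = 0.1853; exp(−0.1853) = 0.8309.
C = 9.226e-05 × 0.8309 = 7.67e-05 kg/m³.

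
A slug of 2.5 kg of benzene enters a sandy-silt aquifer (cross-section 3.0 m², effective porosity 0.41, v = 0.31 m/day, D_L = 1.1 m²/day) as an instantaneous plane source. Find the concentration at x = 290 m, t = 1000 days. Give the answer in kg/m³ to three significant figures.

For an instantaneous plane source, C(x,t) = M/(n_e·A·√(4πDt)) · exp(−(x−vt)²/(4Dt)), with n_e·A the pore (flow) area.
Plume center vt = 0.31 × 1000 = 310 m, so the well at 290 m is 20 m upgradient of the peak.
√(4πDt) = 117.6 m, giving peak height M/(n_e·A·√(4πDt)) = 2.5/(0.41 × 3.0 × 117.6) = 0.01728 kg/m³.
(x−vt)²/(4Dt) = (-20)²/(4 × 1.1 × 1000) = 0.09091; exp(−0.09091) = 0.9131.
C = 0.01728 × 0.9131 = 0.0158 kg/m³.

0.0158 kg/m³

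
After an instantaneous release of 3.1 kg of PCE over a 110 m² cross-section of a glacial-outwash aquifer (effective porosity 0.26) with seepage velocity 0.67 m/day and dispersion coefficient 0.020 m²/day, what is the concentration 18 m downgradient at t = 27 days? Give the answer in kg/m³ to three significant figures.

For an instantaneous plane source, C(x,t) = M/(n_e·A·√(4πDt)) · exp(−(x−vt)²/(4Dt)), with n_e·A the pore (flow) area.
Plume center vt = 0.67 × 27 = 18.09 m, so the well at 18 m is 0.09 m upgradient of the peak.
√(4πDt) = 2.605 m, giving peak height M/(n_e·A·√(4πDt)) = 3.1/(0.26 × 110 × 2.605) = 0.04161 kg/m³.
(x−vt)²/(4Dt) = (-0.09)²/(4 × 0.020 × 27) = 0.003750; exp(−0.003750) = 0.9963.
C = 0.04161 × 0.9963 = 0.0415 kg/m³.

0.0415 kg/m³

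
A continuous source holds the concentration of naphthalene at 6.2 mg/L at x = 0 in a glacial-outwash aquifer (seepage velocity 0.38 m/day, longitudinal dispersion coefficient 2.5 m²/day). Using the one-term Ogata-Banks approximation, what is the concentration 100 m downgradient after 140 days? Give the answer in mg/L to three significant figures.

For a continuous step input, C/C₀ ≈ ½·erfc((x−vt)/(2√(Dt))).
vt = 0.38 × 140 = 53.2 m and 2√(Dt) = 2√(2.5 × 140) = 37.42 m.
Argument (x−vt)/(2√(Dt)) = (100 − 53.2)/37.42 = 1.251; ½·erfc(1.251) = 0.03843.
C = 6.2 × 0.03843 = 0.238 mg/L.

0.238 mg/L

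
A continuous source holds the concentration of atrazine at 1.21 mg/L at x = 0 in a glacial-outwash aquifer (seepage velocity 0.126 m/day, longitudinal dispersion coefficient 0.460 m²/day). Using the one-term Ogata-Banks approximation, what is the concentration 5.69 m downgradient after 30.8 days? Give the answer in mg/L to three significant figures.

0.444 mg/L

For a continuous step input, C/C₀ ≈ ½·erfc((x−vt)/(2√(Dt))).
vt = 0.126 × 30.8 = 3.8808 m and 2√(Dt) = 2√(0.460 × 30.8) = 7.528 m.
Argument (x−vt)/(2√(Dt)) = (5.69 − 3.8808)/7.528 = 0.2403; ½·erfc(0.2403) = 0.3670.
C = 1.21 × 0.3670 = 0.444 mg/L.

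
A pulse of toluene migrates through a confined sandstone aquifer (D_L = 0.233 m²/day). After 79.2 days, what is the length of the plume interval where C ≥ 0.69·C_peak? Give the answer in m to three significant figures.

The plume is Gaussian with σ = √(2Dt) = √(2 × 0.233 × 79.2) = 6.075 m.
C/C_peak = exp(−Δx²/(2σ²)) = 0.69 ⇒ Δx = σ·√(−2 ln 0.69) = 6.075 × 0.8615 = 5.234 m.
Width = 2Δx = 10.5 m.

10.5 m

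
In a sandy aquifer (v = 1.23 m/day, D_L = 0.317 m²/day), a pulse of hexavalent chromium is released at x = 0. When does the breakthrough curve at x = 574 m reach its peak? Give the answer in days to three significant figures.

466 days

For the 1D instantaneous-source solution, setting ∂C/∂t = 0 at fixed x gives v²t² + 2Dt − x² = 0, so t = (√(D² + v²x²) − D)/v².
√(D² + v²x²) = √(0.317² + 1.23² × 574²) = 706.0; v² = 1.5129.
t = (706.0 − 0.317)/1.5129 = 466 days (vs. the pure-advection estimate x/v = 467 d).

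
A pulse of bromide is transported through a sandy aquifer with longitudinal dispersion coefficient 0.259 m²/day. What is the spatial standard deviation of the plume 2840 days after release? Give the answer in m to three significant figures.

Dispersive spreading gives a Gaussian with σ² = 2Dt; advection only shifts the center.
σ = √(2 × 0.259 × 2840) = 38.4 m.

38.4 m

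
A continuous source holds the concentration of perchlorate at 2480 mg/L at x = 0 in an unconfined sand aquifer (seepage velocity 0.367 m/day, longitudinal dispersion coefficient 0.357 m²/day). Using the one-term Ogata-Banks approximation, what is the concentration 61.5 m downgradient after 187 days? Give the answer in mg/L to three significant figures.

For a continuous step input, C/C₀ ≈ ½·erfc((x−vt)/(2√(Dt))).
vt = 0.367 × 187 = 68.629 m and 2√(Dt) = 2√(0.357 × 187) = 16.34 m.
Argument (x−vt)/(2√(Dt)) = (61.5 − 68.629)/16.34 = -0.4363; ½·erfc(-0.4363) = 0.7314.
C = 2480 × 0.7314 = 1810 mg/L.

1810 mg/L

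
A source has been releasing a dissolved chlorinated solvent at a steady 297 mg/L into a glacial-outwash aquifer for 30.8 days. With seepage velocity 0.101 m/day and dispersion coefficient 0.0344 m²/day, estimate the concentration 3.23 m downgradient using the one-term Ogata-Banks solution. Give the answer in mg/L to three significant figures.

For a continuous step input, C/C₀ ≈ ½·erfc((x−vt)/(2√(Dt))).
vt = 0.101 × 30.8 = 3.1108 m and 2√(Dt) = 2√(0.0344 × 30.8) = 2.059 m.
Argument (x−vt)/(2√(Dt)) = (3.23 − 3.1108)/2.059 = 0.05789; ½·erfc(0.05789) = 0.4674.
C = 297 × 0.4674 = 139 mg/L.

139 mg/L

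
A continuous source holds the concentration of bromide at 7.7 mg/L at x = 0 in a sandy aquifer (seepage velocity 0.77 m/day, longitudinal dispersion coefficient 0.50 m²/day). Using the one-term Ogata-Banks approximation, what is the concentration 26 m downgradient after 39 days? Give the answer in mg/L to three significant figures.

5.70 mg/L

For a continuous step input, C/C₀ ≈ ½·erfc((x−vt)/(2√(Dt))).
vt = 0.77 × 39 = 30.03 m and 2√(Dt) = 2√(0.50 × 39) = 8.832 m.
Argument (x−vt)/(2√(Dt)) = (26 − 30.03)/8.832 = -0.4563; ½·erfc(-0.4563) = 0.7406.
C = 7.7 × 0.7406 = 5.70 mg/L.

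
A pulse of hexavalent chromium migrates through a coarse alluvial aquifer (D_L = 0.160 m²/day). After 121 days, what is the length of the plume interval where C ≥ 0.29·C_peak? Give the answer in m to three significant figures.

The plume is Gaussian with σ = √(2Dt) = √(2 × 0.160 × 121) = 6.223 m.
C/C_peak = exp(−Δx²/(2σ²)) = 0.29 ⇒ Δx = σ·√(−2 ln 0.29) = 6.223 × 1.573 = 9.789 m.
Width = 2Δx = 19.6 m.

19.6 m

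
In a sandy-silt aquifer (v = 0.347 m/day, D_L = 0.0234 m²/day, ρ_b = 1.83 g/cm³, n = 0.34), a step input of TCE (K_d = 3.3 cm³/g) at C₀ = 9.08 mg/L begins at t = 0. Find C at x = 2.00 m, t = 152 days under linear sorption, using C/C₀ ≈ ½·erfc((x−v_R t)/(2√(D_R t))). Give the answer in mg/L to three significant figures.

Retardation factor R = 1 + ρ_b·K_d/n = 1 + 1.83 × 3.3/0.34 = 18.76.
Sorption retards both mechanisms: v_R = v/R = 0.01850 m/day, D_R = D/R = 0.001247 m²/day.
v_R·t = 0.01850 × 152 = 2.812 m; 2√(D_R t) = 0.8707 m; argument = (2.00 − 2.812)/0.8707 = -0.9326.
C = C₀ × ½·erfc(-0.9326) = 9.08 × 0.9064 = 8.23 mg/L.

8.23 mg/L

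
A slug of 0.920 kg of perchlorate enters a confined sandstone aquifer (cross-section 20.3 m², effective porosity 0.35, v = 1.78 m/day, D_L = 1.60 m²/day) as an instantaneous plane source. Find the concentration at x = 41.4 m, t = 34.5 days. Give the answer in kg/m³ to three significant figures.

0.000802 kg/m³

For an instantaneous plane source, C(x,t) = M/(n_e·A·√(4πDt)) · exp(−(x−vt)²/(4Dt)), with n_e·A the pore (flow) area.
Plume center vt = 1.78 × 34.5 = 61.41 m, so the well at 41.4 m is 20.01 m upgradient of the peak.
√(4πDt) = 26.34 m, giving peak height M/(n_e·A·√(4πDt)) = 0.920/(0.35 × 20.3 × 26.34) = 0.004916 kg/m³.
(x−vt)²/(4Dt) = (-20.01)²/(4 × 1.60 × 34.5) = 1.813; exp(−1.813) = 0.1632.
C = 0.004916 × 0.1632 = 0.000802 kg/m³.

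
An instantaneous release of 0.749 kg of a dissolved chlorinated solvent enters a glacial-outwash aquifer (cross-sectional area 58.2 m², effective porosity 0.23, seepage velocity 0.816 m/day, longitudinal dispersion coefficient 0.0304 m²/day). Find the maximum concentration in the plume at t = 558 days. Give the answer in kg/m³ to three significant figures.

0.00383 kg/m³

The peak of an instantaneous 1D plume sits at x = vt; there the Gaussian factor is 1 and C_max = M/(n_e·A·√(4πDt)), where n_e·A is the pore area the mass is dissolved in.
√(4πDt) = √(4π × 0.0304 × 558) = 14.60 m, so C_max = 0.749/(0.23 × 58.2 × 14.60) = 0.00383 kg/m³.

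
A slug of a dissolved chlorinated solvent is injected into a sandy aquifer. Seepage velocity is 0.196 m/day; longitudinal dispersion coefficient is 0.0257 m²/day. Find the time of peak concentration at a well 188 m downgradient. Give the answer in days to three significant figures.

959 days

For the 1D instantaneous-source solution, setting ∂C/∂t = 0 at fixed x gives v²t² + 2Dt − x² = 0, so t = (√(D² + v²x²) − D)/v².
√(D² + v²x²) = √(0.0257² + 0.196² × 188²) = 36.85; v² = 0.038416.
t = (36.85 − 0.0257)/0.038416 = 959 days (vs. the pure-advection estimate x/v = 959 d).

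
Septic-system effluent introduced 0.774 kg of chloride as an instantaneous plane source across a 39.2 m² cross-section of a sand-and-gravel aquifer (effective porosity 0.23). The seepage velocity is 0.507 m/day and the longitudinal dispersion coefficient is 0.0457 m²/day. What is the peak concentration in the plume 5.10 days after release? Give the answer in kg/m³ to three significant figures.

0.0502 kg/m³

The peak of an instantaneous 1D plume sits at x = vt; there the Gaussian factor is 1 and C_max = M/(n_e·A·√(4πDt)), where n_e·A is the pore area the mass is dissolved in.
√(4πDt) = √(4π × 0.0457 × 5.10) = 1.711 m, so C_max = 0.774/(0.23 × 39.2 × 1.711) = 0.0502 kg/m³.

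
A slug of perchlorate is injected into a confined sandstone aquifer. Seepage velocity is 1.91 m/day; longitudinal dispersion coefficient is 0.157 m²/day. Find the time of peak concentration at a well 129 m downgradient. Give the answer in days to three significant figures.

67.5 days

For the 1D instantaneous-source solution, setting ∂C/∂t = 0 at fixed x gives v²t² + 2Dt − x² = 0, so t = (√(D² + v²x²) − D)/v².
√(D² + v²x²) = √(0.157² + 1.91² × 129²) = 246.4; v² = 3.6481.
t = (246.4 − 0.157)/3.6481 = 67.5 days (vs. the pure-advection estimate x/v = 67.5 d).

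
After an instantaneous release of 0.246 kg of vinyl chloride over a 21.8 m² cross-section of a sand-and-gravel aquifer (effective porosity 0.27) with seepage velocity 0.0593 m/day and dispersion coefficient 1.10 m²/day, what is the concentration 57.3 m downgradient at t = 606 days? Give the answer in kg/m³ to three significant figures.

For an instantaneous plane source, C(x,t) = M/(n_e·A·√(4πDt)) · exp(−(x−vt)²/(4Dt)), with n_e·A the pore (flow) area.
Plume center vt = 0.0593 × 606 = 35.9358 m, so the well at 57.3 m is 21.3642 m downgradient of the peak.
√(4πDt) = 91.52 m, giving peak height M/(n_e·A·√(4πDt)) = 0.246/(0.27 × 21.8 × 91.52) = 0.0004567 kg/m³.
(x−vt)²/(4Dt) = (21.3642)²/(4 × 1.10 × 606) = 0.1712; exp(−0.1712) = 0.8427.
C = 0.0004567 × 0.8427 = 0.000385 kg/m³.

0.000385 kg/m³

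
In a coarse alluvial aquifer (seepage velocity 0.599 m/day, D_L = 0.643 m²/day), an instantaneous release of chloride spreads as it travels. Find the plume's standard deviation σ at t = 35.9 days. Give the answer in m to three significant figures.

6.79 m

Dispersive spreading gives a Gaussian with σ² = 2Dt; advection only shifts the center.
σ = √(2 × 0.643 × 35.9) = 6.79 m.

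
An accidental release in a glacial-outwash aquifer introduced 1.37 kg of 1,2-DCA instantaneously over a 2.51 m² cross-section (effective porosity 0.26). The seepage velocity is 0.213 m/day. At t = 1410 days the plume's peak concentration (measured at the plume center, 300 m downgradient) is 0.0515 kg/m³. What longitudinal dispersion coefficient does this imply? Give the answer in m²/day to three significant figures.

0.0938 m²/day

At the plume center C_max = M/(n_e·A·√(4πDt)), so D = M²/(4πt·(n_e·A·C_max)²).
n_e·A·C_max = 0.26 × 2.51 × 0.0515 = 0.03361 kg/m.
D = 1.37²/(4π × 1410 × 0.03361²) = 0.0938 m²/day.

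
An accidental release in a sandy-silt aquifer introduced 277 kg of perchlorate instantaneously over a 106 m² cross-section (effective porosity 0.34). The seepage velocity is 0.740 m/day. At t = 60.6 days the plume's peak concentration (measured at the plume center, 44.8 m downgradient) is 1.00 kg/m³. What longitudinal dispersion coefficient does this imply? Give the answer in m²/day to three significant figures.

0.0776 m²/day

At the plume center C_max = M/(n_e·A·√(4πDt)), so D = M²/(4πt·(n_e·A·C_max)²).
n_e·A·C_max = 0.34 × 106 × 1.00 = 36.04 kg/m.
D = 277²/(4π × 60.6 × 36.04²) = 0.0776 m²/day.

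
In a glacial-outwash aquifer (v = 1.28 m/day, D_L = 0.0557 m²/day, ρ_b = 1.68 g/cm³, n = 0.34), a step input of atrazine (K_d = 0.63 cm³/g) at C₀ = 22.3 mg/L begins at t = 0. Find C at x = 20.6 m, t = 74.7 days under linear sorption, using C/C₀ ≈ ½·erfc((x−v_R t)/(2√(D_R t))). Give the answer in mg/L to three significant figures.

21.6 mg/L

Retardation factor R = 1 + ρ_b·K_d/n = 1 + 1.68 × 0.63/0.34 = 4.113.
Sorption retards both mechanisms: v_R = v/R = 0.3112 m/day, D_R = D/R = 0.01354 m²/day.
v_R·t = 0.3112 × 74.7 = 23.24664 m; 2√(D_R t) = 2.011 m; argument = (20.6 − 23.24664)/2.011 = -1.316.
C = C₀ × ½·erfc(-1.316) = 22.3 × 0.9686 = 21.6 mg/L.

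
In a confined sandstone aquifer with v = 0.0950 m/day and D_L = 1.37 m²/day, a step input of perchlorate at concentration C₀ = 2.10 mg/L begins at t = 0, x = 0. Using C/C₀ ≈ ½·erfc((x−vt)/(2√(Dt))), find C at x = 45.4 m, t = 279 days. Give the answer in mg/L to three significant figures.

For a continuous step input, C/C₀ ≈ ½·erfc((x−vt)/(2√(Dt))).
vt = 0.0950 × 279 = 26.505 m and 2√(Dt) = 2√(1.37 × 279) = 39.10 m.
Argument (x−vt)/(2√(Dt)) = (45.4 − 26.505)/39.10 = 0.4832; ½·erfc(0.4832) = 0.2472.
C = 2.10 × 0.2472 = 0.519 mg/L.

0.519 mg/L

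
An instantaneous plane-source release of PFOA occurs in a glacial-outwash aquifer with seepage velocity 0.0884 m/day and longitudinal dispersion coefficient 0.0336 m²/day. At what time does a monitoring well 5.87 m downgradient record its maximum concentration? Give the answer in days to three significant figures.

For the 1D instantaneous-source solution, setting ∂C/∂t = 0 at fixed x gives v²t² + 2Dt − x² = 0, so t = (√(D² + v²x²) − D)/v².
√(D² + v²x²) = √(0.0336² + 0.0884² × 5.87²) = 0.5200; v² = 0.00781456.
t = (0.5200 − 0.0336)/0.00781456 = 62.2 days (vs. the pure-advection estimate x/v = 66.4 d).

62.2 days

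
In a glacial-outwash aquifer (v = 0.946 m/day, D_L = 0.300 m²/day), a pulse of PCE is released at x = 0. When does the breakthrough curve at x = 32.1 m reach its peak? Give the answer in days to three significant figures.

33.6 days

For the 1D instantaneous-source solution, setting ∂C/∂t = 0 at fixed x gives v²t² + 2Dt − x² = 0, so t = (√(D² + v²x²) − D)/v².
√(D² + v²x²) = √(0.300² + 0.946² × 32.1²) = 30.37; v² = 0.894916.
t = (30.37 − 0.300)/0.894916 = 33.6 days (vs. the pure-advection estimate x/v = 33.9 d).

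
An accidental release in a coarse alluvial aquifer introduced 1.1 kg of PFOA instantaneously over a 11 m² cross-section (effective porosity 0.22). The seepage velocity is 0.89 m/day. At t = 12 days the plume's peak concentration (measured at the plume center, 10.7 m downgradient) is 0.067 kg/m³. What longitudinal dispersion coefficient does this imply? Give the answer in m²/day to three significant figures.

At the plume center C_max = M/(n_e·A·√(4πDt)), so D = M²/(4πt·(n_e·A·C_max)²).
n_e·A·C_max = 0.22 × 11 × 0.067 = 0.1621 kg/m.
D = 1.1²/(4π × 12 × 0.1621²) = 0.305 m²/day.

0.305 m²/day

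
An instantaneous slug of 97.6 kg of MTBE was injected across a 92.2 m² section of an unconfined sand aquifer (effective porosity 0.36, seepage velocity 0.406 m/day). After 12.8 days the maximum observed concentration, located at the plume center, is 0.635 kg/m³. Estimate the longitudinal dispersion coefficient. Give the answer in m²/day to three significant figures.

0.133 m²/day

At the plume center C_max = M/(n_e·A·√(4πDt)), so D = M²/(4πt·(n_e·A·C_max)²).
n_e·A·C_max = 0.36 × 92.2 × 0.635 = 21.08 kg/m.
D = 97.6²/(4π × 12.8 × 21.08²) = 0.133 m²/day.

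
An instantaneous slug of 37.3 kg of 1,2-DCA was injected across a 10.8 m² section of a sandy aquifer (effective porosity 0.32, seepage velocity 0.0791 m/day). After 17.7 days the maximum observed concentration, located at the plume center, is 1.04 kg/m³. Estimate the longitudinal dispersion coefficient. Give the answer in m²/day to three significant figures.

At the plume center C_max = M/(n_e·A·√(4πDt)), so D = M²/(4πt·(n_e·A·C_max)²).
n_e·A·C_max = 0.32 × 10.8 × 1.04 = 3.594 kg/m.
D = 37.3²/(4π × 17.7 × 3.594²) = 0.484 m²/day.

0.484 m²/day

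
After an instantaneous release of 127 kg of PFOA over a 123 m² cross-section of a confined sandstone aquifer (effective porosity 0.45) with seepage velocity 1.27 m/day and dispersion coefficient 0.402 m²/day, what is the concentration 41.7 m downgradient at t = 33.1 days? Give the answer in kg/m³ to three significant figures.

0.177 kg/m³

For an instantaneous plane source, C(x,t) = M/(n_e·A·√(4πDt)) · exp(−(x−vt)²/(4Dt)), with n_e·A the pore (flow) area.
Plume center vt = 1.27 × 33.1 = 42.037 m, so the well at 41.7 m is 0.337 m upgradient of the peak.
√(4πDt) = 12.93 m, giving peak height M/(n_e·A·√(4πDt)) = 127/(0.45 × 123 × 12.93) = 0.1775 kg/m³.
(x−vt)²/(4Dt) = (-0.337)²/(4 × 0.402 × 33.1) = 0.002134; exp(−0.002134) = 0.9979.
C = 0.1775 × 0.9979 = 0.177 kg/m³.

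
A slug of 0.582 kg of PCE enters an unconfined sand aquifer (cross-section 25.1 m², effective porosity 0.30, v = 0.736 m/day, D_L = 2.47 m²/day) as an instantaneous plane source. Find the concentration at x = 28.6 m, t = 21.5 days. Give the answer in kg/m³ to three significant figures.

For an instantaneous plane source, C(x,t) = M/(n_e·A·√(4πDt)) · exp(−(x−vt)²/(4Dt)), with n_e·A the pore (flow) area.
Plume center vt = 0.736 × 21.5 = 15.824 m, so the well at 28.6 m is 12.776 m downgradient of the peak.
√(4πDt) = 25.83 m, giving peak height M/(n_e·A·√(4πDt)) = 0.582/(0.30 × 25.1 × 25.83) = 0.002992 kg/m³.
(x−vt)²/(4Dt) = (12.776)²/(4 × 2.47 × 21.5) = 0.7684; exp(−0.7684) = 0.4638.
C = 0.002992 × 0.4638 = 0.00139 kg/m³.

0.00139 kg/m³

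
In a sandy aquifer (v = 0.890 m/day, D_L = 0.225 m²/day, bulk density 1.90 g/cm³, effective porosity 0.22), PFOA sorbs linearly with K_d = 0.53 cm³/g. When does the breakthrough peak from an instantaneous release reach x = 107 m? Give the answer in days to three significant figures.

Retardation factor R = 1 + ρ_b·K_d/n = 1 + 1.90 × 0.53/0.22 = 5.577.
Sorption retards both mechanisms: v_R = v/R = 0.1596 m/day, D_R = D/R = 0.04034 m²/day.
Peak time from v_R²t² + 2D_R t − x² = 0: t = (√(D_R² + v_R²x²) − D_R)/v_R².
√(D_R² + v_R²x²) = √(0.04034² + 0.1596² × 107²) = 17.08; v_R² = 0.02547.
t = (17.08 − 0.04034)/0.02547 = 669 days.

669 days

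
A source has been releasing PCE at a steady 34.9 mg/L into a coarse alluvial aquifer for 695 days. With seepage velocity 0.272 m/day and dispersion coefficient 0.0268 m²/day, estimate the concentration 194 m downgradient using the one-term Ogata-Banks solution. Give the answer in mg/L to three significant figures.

For a continuous step input, C/C₀ ≈ ½·erfc((x−vt)/(2√(Dt))).
vt = 0.272 × 695 = 189.04 m and 2√(Dt) = 2√(0.0268 × 695) = 8.632 m.
Argument (x−vt)/(2√(Dt)) = (194 − 189.04)/8.632 = 0.5746; ½·erfc(0.5746) = 0.2082.
C = 34.9 × 0.2082 = 7.27 mg/L.

7.27 mg/L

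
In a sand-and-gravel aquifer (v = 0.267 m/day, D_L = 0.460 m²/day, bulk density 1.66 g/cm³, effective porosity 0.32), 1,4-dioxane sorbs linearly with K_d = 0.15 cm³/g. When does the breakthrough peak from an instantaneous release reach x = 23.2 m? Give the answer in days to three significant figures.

143 days

Retardation factor R = 1 + ρ_b·K_d/n = 1 + 1.66 × 0.15/0.32 = 1.778.
Sorption retards both mechanisms: v_R = v/R = 0.1502 m/day, D_R = D/R = 0.2587 m²/day.
Peak time from v_R²t² + 2D_R t − x² = 0: t = (√(D_R² + v_R²x²) − D_R)/v_R².
√(D_R² + v_R²x²) = √(0.2587² + 0.1502² × 23.2²) = 3.494; v_R² = 0.02256.
t = (3.494 − 0.2587)/0.02256 = 143 days.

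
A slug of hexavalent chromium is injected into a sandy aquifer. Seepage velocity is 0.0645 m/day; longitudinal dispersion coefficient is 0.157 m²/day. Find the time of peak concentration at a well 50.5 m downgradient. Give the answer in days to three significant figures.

746 days

For the 1D instantaneous-source solution, setting ∂C/∂t = 0 at fixed x gives v²t² + 2Dt − x² = 0, so t = (√(D² + v²x²) − D)/v².
√(D² + v²x²) = √(0.157² + 0.0645² × 50.5²) = 3.261; v² = 0.00416025.
t = (3.261 − 0.157)/0.00416025 = 746 days (vs. the pure-advection estimate x/v = 783 d).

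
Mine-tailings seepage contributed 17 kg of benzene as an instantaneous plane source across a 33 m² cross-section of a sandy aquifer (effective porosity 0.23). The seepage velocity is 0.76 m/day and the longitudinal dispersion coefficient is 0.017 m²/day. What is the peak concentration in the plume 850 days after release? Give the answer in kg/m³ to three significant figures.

The peak of an instantaneous 1D plume sits at x = vt; there the Gaussian factor is 1 and C_max = M/(n_e·A·√(4πDt)), where n_e·A is the pore area the mass is dissolved in.
√(4πDt) = √(4π × 0.017 × 850) = 13.48 m, so C_max = 17/(0.23 × 33 × 13.48) = 0.166 kg/m³.

0.166 kg/m³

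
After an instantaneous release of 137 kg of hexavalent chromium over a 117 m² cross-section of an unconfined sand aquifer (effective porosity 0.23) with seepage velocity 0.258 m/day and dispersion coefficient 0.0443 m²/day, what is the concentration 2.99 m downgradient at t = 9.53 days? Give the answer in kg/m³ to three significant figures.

For an instantaneous plane source, C(x,t) = M/(n_e·A·√(4πDt)) · exp(−(x−vt)²/(4Dt)), with n_e·A the pore (flow) area.
Plume center vt = 0.258 × 9.53 = 2.45874 m, so the well at 2.99 m is 0.53126 m downgradient of the peak.
√(4πDt) = 2.303 m, giving peak height M/(n_e·A·√(4πDt)) = 137/(0.23 × 117 × 2.303) = 2.211 kg/m³.
(x−vt)²/(4Dt) = (0.53126)²/(4 × 0.0443 × 9.53) = 0.1671; exp(−0.1671) = 0.8461.
C = 2.211 × 0.8461 = 1.87 kg/m³.

1.87 kg/m³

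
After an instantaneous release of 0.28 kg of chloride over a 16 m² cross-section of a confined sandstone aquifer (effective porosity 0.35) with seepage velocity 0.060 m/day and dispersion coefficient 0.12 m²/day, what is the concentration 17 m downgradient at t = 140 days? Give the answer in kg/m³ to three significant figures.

0.00114 kg/m³

For an instantaneous plane source, C(x,t) = M/(n_e·A·√(4πDt)) · exp(−(x−vt)²/(4Dt)), with n_e·A the pore (flow) area.
Plume center vt = 0.060 × 140 = 8.4 m, so the well at 17 m is 8.6 m downgradient of the peak.
√(4πDt) = 14.53 m, giving peak height M/(n_e·A·√(4πDt)) = 0.28/(0.35 × 16 × 14.53) = 0.003441 kg/m³.
(x−vt)²/(4Dt) = (8.6)²/(4 × 0.12 × 140) = 1.101; exp(−1.101) = 0.3325.
C = 0.003441 × 0.3325 = 0.00114 kg/m³.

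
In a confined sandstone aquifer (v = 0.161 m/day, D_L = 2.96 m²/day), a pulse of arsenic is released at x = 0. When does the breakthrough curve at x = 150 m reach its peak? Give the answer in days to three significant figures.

For the 1D instantaneous-source solution, setting ∂C/∂t = 0 at fixed x gives v²t² + 2Dt − x² = 0, so t = (√(D² + v²x²) − D)/v².
√(D² + v²x²) = √(2.96² + 0.161² × 150²) = 24.33; v² = 0.025921.
t = (24.33 − 2.96)/0.025921 = 824 days (vs. the pure-advection estimate x/v = 932 d).

824 days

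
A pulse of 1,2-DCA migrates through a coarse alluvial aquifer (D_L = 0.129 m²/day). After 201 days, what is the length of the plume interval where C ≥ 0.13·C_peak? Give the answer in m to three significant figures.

29.1 m

The plume is Gaussian with σ = √(2Dt) = √(2 × 0.129 × 201) = 7.201 m.
C/C_peak = exp(−Δx²/(2σ²)) = 0.13 ⇒ Δx = σ·√(−2 ln 0.13) = 7.201 × 2.020 = 14.55 m.
Width = 2Δx = 29.1 m.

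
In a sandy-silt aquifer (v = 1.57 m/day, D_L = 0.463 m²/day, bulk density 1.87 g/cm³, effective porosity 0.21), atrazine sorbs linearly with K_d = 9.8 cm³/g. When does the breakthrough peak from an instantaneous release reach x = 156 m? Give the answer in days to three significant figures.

Retardation factor R = 1 + ρ_b·K_d/n = 1 + 1.87 × 9.8/0.21 = 88.27.
Sorption retards both mechanisms: v_R = v/R = 0.01779 m/day, D_R = D/R = 0.005245 m²/day.
Peak time from v_R²t² + 2D_R t − x² = 0: t = (√(D_R² + v_R²x²) − D_R)/v_R².
√(D_R² + v_R²x²) = √(0.005245² + 0.01779² × 156²) = 2.775; v_R² = 0.0003165.
t = (2.775 − 0.005245)/0.0003165 = 8750 days.

8750 days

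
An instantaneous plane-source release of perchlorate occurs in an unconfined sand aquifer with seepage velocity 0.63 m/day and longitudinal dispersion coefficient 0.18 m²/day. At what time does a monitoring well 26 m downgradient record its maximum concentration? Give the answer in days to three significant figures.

For the 1D instantaneous-source solution, setting ∂C/∂t = 0 at fixed x gives v²t² + 2Dt − x² = 0, so t = (√(D² + v²x²) − D)/v².
√(D² + v²x²) = √(0.18² + 0.63² × 26²) = 16.38; v² = 0.3969.
t = (16.38 − 0.18)/0.3969 = 40.8 days (vs. the pure-advection estimate x/v = 41.3 d).

40.8 days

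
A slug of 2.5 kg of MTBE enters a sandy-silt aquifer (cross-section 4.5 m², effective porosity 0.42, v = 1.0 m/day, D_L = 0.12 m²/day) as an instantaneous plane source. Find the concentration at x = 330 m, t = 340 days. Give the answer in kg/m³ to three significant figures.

0.0317 kg/m³

For an instantaneous plane source, C(x,t) = M/(n_e·A·√(4πDt)) · exp(−(x−vt)²/(4Dt)), with n_e·A the pore (flow) area.
Plume center vt = 1.0 × 340 = 340 m, so the well at 330 m is 10 m upgradient of the peak.
√(4πDt) = 22.64 m, giving peak height M/(n_e·A·√(4πDt)) = 2.5/(0.42 × 4.5 × 22.64) = 0.05843 kg/m³.
(x−vt)²/(4Dt) = (-10)²/(4 × 0.12 × 340) = 0.6127; exp(−0.6127) = 0.5419.
C = 0.05843 × 0.5419 = 0.0317 kg/m³.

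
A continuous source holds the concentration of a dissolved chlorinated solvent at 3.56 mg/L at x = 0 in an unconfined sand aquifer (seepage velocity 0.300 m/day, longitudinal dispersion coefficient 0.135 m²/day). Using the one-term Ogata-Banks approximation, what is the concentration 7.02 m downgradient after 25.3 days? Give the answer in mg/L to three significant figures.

For a continuous step input, C/C₀ ≈ ½·erfc((x−vt)/(2√(Dt))).
vt = 0.300 × 25.3 = 7.59 m and 2√(Dt) = 2√(0.135 × 25.3) = 3.696 m.
Argument (x−vt)/(2√(Dt)) = (7.02 − 7.59)/3.696 = -0.1542; ½·erfc(-0.1542) = 0.5863.
C = 3.56 × 0.5863 = 2.09 mg/L.

2.09 mg/L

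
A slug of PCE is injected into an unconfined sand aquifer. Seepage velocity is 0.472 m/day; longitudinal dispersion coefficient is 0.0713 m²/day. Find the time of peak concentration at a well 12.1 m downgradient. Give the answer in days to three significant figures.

25.3 days

For the 1D instantaneous-source solution, setting ∂C/∂t = 0 at fixed x gives v²t² + 2Dt − x² = 0, so t = (√(D² + v²x²) − D)/v².
√(D² + v²x²) = √(0.0713² + 0.472² × 12.1²) = 5.712; v² = 0.222784.
t = (5.712 − 0.0713)/0.222784 = 25.3 days (vs. the pure-advection estimate x/v = 25.6 d).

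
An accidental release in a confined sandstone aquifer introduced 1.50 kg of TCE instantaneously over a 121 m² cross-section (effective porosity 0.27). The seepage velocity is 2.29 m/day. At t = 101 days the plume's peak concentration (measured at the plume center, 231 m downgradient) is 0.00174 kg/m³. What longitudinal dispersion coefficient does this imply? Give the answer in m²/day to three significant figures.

At the plume center C_max = M/(n_e·A·√(4πDt)), so D = M²/(4πt·(n_e·A·C_max)²).
n_e·A·C_max = 0.27 × 121 × 0.00174 = 0.05685 kg/m.
D = 1.50²/(4π × 101 × 0.05685²) = 0.549 m²/day.

0.549 m²/day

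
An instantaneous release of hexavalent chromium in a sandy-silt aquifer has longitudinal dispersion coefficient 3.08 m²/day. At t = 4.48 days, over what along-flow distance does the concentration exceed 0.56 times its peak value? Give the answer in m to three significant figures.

11.3 m

The plume is Gaussian with σ = √(2Dt) = √(2 × 3.08 × 4.48) = 5.253 m.
C/C_peak = exp(−Δx²/(2σ²)) = 0.56 ⇒ Δx = σ·√(−2 ln 0.56) = 5.253 × 1.077 = 5.657 m.
Width = 2Δx = 11.3 m.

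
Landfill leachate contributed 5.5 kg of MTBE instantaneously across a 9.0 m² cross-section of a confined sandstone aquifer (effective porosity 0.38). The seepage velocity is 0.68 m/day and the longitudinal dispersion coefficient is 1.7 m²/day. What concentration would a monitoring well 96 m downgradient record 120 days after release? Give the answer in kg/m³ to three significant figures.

For an instantaneous plane source, C(x,t) = M/(n_e·A·√(4πDt)) · exp(−(x−vt)²/(4Dt)), with n_e·A the pore (flow) area.
Plume center vt = 0.68 × 120 = 81.6 m, so the well at 96 m is 14.4 m downgradient of the peak.
√(4πDt) = 50.63 m, giving peak height M/(n_e·A·√(4πDt)) = 5.5/(0.38 × 9.0 × 50.63) = 0.03176 kg/m³.
(x−vt)²/(4Dt) = (14.4)²/(4 × 1.7 × 120) = 0.2541; exp(−0.2541) = 0.7756.
C = 0.03176 × 0.7756 = 0.0246 kg/m³.

0.0246 kg/m³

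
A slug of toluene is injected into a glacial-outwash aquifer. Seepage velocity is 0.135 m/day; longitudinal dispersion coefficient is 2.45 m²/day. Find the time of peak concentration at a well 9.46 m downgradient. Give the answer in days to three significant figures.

17.2 days

For the 1D instantaneous-source solution, setting ∂C/∂t = 0 at fixed x gives v²t² + 2Dt − x² = 0, so t = (√(D² + v²x²) − D)/v².
√(D² + v²x²) = √(2.45² + 0.135² × 9.46²) = 2.763; v² = 0.018225.
t = (2.763 − 2.45)/0.018225 = 17.2 days (vs. the pure-advection estimate x/v = 70.1 d).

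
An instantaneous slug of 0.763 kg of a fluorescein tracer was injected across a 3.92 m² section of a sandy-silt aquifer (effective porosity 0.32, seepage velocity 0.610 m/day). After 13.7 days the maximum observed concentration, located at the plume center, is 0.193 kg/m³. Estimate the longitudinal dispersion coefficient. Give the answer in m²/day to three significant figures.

0.0577 m²/day

At the plume center C_max = M/(n_e·A·√(4πDt)), so D = M²/(4πt·(n_e·A·C_max)²).
n_e·A·C_max = 0.32 × 3.92 × 0.193 = 0.2421 kg/m.
D = 0.763²/(4π × 13.7 × 0.2421²) = 0.0577 m²/day.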